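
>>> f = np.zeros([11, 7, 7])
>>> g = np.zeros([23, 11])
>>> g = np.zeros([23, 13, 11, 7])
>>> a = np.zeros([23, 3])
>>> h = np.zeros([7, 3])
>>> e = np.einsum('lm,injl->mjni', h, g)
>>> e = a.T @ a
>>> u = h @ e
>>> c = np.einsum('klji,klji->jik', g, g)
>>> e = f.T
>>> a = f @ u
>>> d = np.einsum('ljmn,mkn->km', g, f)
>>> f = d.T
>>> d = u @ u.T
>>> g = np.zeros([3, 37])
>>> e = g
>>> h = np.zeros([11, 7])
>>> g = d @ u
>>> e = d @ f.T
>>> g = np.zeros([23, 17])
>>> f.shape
(11, 7)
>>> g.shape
(23, 17)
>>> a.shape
(11, 7, 3)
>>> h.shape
(11, 7)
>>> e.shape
(7, 11)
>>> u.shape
(7, 3)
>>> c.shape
(11, 7, 23)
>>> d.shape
(7, 7)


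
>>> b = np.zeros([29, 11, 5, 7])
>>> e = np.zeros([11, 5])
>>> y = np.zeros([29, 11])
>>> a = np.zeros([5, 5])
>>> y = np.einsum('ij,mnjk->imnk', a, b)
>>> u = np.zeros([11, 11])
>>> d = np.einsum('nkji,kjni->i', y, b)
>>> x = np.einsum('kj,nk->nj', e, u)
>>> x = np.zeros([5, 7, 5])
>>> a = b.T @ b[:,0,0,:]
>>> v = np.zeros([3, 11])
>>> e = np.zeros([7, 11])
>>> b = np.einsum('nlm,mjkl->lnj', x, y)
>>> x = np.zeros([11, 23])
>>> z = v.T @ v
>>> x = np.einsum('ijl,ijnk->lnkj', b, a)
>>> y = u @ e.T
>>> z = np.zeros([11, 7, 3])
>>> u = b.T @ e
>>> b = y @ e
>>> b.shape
(11, 11)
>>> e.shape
(7, 11)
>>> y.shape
(11, 7)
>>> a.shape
(7, 5, 11, 7)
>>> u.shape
(29, 5, 11)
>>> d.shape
(7,)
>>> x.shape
(29, 11, 7, 5)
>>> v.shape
(3, 11)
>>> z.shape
(11, 7, 3)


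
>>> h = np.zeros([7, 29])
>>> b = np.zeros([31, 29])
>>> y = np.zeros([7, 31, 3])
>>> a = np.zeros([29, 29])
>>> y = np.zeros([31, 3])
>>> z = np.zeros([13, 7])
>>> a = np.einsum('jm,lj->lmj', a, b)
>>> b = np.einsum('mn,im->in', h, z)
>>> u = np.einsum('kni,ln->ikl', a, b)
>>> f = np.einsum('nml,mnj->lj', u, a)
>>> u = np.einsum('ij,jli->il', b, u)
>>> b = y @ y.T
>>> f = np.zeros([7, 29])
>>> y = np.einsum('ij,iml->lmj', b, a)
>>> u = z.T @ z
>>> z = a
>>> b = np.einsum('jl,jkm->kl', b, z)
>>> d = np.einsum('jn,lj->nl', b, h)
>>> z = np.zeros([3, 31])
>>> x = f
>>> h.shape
(7, 29)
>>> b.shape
(29, 31)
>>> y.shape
(29, 29, 31)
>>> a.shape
(31, 29, 29)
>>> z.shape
(3, 31)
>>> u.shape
(7, 7)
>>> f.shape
(7, 29)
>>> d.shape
(31, 7)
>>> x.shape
(7, 29)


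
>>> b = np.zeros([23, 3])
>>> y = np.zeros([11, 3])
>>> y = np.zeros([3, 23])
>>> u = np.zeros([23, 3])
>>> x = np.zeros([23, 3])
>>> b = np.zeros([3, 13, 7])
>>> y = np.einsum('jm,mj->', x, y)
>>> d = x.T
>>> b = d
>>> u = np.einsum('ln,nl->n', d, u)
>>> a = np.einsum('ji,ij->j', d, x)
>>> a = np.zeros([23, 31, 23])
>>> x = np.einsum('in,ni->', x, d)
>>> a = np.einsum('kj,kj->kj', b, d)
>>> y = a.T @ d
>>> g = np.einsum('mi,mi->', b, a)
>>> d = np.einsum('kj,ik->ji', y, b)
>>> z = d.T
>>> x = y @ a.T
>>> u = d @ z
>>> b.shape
(3, 23)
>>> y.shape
(23, 23)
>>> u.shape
(23, 23)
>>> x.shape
(23, 3)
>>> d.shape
(23, 3)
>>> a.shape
(3, 23)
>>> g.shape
()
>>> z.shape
(3, 23)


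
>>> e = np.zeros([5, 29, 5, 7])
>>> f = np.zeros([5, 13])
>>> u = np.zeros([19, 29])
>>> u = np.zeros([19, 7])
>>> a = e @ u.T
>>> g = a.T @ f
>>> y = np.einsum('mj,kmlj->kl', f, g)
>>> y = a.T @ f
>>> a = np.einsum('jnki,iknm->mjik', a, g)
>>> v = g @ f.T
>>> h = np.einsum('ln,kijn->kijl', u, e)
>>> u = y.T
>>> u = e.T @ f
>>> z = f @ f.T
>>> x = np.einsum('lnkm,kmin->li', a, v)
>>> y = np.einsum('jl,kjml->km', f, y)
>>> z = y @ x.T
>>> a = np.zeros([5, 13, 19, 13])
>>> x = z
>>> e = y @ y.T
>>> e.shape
(19, 19)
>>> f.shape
(5, 13)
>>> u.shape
(7, 5, 29, 13)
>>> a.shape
(5, 13, 19, 13)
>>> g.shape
(19, 5, 29, 13)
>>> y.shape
(19, 29)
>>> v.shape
(19, 5, 29, 5)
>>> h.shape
(5, 29, 5, 19)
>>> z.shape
(19, 13)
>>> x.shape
(19, 13)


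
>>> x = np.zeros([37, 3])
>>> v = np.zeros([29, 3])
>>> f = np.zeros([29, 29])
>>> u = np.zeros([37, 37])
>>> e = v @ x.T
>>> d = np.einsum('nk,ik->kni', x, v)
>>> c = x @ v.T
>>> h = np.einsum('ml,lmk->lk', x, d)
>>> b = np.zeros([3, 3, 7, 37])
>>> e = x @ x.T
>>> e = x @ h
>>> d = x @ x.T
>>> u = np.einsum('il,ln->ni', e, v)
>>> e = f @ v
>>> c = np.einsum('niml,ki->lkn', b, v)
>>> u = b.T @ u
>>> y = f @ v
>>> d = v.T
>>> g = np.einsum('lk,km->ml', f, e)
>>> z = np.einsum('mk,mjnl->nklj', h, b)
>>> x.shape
(37, 3)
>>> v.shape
(29, 3)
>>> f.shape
(29, 29)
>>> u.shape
(37, 7, 3, 37)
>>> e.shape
(29, 3)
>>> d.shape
(3, 29)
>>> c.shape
(37, 29, 3)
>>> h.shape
(3, 29)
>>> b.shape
(3, 3, 7, 37)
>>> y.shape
(29, 3)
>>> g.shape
(3, 29)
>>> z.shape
(7, 29, 37, 3)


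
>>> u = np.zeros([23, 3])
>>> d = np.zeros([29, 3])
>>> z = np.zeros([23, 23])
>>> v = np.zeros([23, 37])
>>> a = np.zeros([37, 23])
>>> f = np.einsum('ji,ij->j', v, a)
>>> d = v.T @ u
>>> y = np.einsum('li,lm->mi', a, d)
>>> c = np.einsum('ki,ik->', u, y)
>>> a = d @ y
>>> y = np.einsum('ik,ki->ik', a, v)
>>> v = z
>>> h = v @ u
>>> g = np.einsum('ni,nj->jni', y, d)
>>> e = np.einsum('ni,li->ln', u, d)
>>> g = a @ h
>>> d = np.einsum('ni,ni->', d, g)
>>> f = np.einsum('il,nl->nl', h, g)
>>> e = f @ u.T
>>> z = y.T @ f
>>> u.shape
(23, 3)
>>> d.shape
()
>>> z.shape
(23, 3)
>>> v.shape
(23, 23)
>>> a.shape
(37, 23)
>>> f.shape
(37, 3)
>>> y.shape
(37, 23)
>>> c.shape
()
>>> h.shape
(23, 3)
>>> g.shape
(37, 3)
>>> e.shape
(37, 23)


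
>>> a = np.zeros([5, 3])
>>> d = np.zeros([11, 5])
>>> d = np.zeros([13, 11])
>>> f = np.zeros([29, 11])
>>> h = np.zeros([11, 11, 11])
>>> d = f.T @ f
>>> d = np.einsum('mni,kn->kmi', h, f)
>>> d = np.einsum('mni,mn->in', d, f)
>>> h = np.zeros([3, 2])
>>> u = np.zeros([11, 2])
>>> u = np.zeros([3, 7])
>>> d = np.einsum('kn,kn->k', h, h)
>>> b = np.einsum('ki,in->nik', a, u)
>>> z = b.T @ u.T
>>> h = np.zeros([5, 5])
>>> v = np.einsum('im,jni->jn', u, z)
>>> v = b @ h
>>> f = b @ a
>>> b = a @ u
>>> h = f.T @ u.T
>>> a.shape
(5, 3)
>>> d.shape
(3,)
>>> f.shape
(7, 3, 3)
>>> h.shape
(3, 3, 3)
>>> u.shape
(3, 7)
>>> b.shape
(5, 7)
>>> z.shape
(5, 3, 3)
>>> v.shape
(7, 3, 5)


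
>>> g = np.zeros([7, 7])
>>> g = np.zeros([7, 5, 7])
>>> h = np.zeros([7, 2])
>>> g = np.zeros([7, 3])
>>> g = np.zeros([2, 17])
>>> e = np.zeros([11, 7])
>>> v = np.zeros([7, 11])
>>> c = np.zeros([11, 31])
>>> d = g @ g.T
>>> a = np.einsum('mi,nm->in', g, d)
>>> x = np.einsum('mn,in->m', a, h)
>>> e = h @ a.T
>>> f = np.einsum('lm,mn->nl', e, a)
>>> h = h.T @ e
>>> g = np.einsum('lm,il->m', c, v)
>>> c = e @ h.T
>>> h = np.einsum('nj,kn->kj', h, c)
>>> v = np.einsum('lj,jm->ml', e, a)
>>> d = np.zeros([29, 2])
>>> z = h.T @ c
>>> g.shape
(31,)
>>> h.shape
(7, 17)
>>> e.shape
(7, 17)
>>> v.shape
(2, 7)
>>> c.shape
(7, 2)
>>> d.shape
(29, 2)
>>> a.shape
(17, 2)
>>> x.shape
(17,)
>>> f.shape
(2, 7)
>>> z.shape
(17, 2)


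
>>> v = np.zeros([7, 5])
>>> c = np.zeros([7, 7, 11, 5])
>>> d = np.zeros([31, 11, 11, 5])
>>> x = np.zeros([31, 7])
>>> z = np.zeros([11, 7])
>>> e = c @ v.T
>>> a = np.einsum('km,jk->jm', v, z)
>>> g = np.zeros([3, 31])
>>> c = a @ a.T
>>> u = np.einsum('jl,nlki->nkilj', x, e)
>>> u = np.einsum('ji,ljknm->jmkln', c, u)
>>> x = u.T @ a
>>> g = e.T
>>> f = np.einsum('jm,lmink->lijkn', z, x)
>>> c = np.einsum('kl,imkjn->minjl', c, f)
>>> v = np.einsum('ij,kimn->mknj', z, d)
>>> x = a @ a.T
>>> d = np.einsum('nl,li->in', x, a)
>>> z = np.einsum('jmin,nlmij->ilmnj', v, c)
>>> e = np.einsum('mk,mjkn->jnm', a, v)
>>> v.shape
(11, 31, 5, 7)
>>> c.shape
(7, 7, 31, 5, 11)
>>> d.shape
(5, 11)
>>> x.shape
(11, 11)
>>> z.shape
(5, 7, 31, 7, 11)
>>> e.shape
(31, 7, 11)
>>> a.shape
(11, 5)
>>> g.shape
(7, 11, 7, 7)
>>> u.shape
(11, 31, 7, 7, 7)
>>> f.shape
(7, 7, 11, 5, 31)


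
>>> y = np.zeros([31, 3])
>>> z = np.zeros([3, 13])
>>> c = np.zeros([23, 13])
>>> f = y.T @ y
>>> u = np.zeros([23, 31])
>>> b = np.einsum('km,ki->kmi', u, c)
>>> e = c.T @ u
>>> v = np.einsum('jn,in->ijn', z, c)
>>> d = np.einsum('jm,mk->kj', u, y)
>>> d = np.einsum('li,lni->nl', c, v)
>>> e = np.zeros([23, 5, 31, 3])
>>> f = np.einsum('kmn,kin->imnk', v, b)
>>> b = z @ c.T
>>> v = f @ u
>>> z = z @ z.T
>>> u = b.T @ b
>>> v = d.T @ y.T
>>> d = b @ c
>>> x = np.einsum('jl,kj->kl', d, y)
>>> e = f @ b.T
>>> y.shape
(31, 3)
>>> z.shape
(3, 3)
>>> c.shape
(23, 13)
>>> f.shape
(31, 3, 13, 23)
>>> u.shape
(23, 23)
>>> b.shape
(3, 23)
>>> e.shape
(31, 3, 13, 3)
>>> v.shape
(23, 31)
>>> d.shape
(3, 13)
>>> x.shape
(31, 13)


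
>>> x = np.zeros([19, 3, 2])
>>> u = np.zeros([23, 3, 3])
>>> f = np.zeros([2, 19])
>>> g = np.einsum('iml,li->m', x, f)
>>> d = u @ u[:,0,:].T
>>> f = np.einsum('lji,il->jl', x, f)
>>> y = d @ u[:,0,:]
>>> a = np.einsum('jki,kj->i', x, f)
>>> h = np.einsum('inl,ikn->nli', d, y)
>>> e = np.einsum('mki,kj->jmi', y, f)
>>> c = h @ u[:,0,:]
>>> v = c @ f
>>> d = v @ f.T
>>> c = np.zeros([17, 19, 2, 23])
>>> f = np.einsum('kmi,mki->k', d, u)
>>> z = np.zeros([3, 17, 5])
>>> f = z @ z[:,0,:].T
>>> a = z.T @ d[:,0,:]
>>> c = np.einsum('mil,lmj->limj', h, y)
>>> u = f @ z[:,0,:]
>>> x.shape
(19, 3, 2)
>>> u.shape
(3, 17, 5)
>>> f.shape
(3, 17, 3)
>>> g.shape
(3,)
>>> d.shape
(3, 23, 3)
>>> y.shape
(23, 3, 3)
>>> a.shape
(5, 17, 3)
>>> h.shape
(3, 23, 23)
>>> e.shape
(19, 23, 3)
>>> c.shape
(23, 23, 3, 3)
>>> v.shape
(3, 23, 19)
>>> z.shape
(3, 17, 5)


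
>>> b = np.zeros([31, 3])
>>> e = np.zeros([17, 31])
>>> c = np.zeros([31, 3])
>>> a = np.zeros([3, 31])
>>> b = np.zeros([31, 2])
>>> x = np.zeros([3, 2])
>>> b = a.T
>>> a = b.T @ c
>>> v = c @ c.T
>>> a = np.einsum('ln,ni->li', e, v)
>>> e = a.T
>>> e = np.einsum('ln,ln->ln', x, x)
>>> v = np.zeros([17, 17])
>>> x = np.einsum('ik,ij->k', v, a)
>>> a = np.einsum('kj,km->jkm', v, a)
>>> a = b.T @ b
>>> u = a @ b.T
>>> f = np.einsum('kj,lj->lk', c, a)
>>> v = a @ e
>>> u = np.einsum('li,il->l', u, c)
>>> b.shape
(31, 3)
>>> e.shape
(3, 2)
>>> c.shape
(31, 3)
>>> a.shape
(3, 3)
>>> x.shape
(17,)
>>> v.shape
(3, 2)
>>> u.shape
(3,)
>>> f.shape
(3, 31)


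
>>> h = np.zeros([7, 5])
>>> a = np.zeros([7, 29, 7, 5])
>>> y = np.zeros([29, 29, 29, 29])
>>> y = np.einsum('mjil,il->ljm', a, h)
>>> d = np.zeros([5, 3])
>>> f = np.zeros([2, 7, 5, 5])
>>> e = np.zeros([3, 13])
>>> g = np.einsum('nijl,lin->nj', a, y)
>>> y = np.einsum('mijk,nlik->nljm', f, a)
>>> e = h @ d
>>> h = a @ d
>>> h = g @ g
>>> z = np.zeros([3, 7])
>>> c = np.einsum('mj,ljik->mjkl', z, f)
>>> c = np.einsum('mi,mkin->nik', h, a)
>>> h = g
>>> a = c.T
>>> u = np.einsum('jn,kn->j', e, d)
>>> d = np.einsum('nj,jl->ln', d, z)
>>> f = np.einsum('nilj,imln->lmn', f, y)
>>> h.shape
(7, 7)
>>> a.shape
(29, 7, 5)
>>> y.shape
(7, 29, 5, 2)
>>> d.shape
(7, 5)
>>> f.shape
(5, 29, 2)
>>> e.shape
(7, 3)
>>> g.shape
(7, 7)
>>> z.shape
(3, 7)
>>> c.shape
(5, 7, 29)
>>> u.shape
(7,)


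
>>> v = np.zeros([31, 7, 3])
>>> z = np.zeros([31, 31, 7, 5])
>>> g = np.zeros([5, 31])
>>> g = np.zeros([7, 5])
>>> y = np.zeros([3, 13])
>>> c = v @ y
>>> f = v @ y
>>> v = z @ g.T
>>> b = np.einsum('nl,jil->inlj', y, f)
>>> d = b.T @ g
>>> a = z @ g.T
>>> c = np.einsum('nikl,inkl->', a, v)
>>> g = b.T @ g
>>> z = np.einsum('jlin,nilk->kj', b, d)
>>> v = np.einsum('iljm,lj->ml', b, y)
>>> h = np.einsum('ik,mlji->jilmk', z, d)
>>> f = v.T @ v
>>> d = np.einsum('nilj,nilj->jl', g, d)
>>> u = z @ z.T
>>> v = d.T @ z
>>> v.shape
(3, 7)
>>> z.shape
(5, 7)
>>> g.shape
(31, 13, 3, 5)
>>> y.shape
(3, 13)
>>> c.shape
()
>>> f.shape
(3, 3)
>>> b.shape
(7, 3, 13, 31)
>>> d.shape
(5, 3)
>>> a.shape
(31, 31, 7, 7)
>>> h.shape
(3, 5, 13, 31, 7)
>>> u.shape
(5, 5)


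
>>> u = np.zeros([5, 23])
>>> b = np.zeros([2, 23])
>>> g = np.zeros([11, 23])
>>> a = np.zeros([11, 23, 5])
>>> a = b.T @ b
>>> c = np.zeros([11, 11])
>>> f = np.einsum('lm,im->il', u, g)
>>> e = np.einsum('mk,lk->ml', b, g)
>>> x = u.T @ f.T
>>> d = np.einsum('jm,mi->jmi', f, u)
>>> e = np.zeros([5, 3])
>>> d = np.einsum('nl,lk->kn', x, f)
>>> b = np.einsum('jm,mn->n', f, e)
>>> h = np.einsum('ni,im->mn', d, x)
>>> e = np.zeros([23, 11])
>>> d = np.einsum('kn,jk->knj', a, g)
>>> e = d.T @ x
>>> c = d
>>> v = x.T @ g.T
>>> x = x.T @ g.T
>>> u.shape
(5, 23)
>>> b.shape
(3,)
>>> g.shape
(11, 23)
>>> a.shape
(23, 23)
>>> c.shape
(23, 23, 11)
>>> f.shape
(11, 5)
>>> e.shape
(11, 23, 11)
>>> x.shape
(11, 11)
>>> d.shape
(23, 23, 11)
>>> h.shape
(11, 5)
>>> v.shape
(11, 11)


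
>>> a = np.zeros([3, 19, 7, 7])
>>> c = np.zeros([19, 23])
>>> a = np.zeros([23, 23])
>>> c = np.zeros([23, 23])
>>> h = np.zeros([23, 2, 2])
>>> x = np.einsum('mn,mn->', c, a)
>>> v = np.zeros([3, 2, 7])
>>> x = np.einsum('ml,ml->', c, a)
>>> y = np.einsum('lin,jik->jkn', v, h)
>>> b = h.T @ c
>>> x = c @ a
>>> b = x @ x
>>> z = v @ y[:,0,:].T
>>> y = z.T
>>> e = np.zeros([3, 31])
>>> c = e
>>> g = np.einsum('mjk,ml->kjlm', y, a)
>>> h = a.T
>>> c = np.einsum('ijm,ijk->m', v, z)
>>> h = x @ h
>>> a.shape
(23, 23)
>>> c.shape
(7,)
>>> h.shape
(23, 23)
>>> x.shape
(23, 23)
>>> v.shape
(3, 2, 7)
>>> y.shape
(23, 2, 3)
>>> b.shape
(23, 23)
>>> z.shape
(3, 2, 23)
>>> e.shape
(3, 31)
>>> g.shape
(3, 2, 23, 23)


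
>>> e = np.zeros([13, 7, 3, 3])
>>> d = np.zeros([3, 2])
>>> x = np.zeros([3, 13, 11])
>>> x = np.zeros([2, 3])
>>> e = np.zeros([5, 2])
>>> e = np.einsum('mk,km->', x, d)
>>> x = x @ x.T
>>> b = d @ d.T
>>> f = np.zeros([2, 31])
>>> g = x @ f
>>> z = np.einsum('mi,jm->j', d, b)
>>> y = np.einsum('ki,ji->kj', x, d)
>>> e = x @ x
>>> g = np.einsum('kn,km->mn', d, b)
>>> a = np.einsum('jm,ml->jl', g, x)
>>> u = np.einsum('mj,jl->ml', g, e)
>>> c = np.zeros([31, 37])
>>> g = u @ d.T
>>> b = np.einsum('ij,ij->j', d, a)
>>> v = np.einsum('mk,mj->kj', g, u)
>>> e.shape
(2, 2)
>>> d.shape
(3, 2)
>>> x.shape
(2, 2)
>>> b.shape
(2,)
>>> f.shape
(2, 31)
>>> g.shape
(3, 3)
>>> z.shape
(3,)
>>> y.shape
(2, 3)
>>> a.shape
(3, 2)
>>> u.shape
(3, 2)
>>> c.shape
(31, 37)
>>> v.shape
(3, 2)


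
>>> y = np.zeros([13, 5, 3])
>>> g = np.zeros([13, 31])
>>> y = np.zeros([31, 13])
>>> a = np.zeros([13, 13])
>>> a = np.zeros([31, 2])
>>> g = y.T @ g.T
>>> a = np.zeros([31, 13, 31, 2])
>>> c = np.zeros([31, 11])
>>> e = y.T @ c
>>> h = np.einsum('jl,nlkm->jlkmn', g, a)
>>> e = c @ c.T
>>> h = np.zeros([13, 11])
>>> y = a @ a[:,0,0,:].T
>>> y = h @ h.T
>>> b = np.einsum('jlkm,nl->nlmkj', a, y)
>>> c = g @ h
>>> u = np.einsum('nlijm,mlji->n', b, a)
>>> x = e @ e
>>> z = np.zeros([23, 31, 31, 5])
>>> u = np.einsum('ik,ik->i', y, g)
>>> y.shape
(13, 13)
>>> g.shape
(13, 13)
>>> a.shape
(31, 13, 31, 2)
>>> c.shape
(13, 11)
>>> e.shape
(31, 31)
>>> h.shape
(13, 11)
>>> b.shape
(13, 13, 2, 31, 31)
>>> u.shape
(13,)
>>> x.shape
(31, 31)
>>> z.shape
(23, 31, 31, 5)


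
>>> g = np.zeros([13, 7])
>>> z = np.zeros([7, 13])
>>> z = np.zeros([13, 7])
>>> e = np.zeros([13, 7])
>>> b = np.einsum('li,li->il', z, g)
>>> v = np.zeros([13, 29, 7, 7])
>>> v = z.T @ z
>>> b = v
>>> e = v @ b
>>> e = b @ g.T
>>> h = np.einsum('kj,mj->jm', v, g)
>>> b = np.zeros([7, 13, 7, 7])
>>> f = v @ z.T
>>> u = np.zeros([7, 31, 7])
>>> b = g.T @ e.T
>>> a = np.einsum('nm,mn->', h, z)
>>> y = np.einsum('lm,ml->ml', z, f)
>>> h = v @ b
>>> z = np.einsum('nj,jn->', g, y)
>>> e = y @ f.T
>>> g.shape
(13, 7)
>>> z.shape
()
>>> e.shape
(7, 7)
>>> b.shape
(7, 7)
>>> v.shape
(7, 7)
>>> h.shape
(7, 7)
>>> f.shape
(7, 13)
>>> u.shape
(7, 31, 7)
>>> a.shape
()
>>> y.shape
(7, 13)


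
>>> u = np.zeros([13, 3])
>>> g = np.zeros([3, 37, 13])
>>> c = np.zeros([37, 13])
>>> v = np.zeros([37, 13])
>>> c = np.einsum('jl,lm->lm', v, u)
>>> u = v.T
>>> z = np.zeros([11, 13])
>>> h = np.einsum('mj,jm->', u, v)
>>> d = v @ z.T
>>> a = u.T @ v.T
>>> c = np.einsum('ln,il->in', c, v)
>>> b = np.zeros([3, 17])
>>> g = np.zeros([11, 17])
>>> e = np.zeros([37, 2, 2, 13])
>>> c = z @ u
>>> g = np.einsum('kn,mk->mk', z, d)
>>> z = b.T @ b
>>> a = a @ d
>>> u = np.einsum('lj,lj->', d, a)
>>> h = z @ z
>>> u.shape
()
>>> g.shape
(37, 11)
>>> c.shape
(11, 37)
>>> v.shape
(37, 13)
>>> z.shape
(17, 17)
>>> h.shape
(17, 17)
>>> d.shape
(37, 11)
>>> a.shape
(37, 11)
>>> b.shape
(3, 17)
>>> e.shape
(37, 2, 2, 13)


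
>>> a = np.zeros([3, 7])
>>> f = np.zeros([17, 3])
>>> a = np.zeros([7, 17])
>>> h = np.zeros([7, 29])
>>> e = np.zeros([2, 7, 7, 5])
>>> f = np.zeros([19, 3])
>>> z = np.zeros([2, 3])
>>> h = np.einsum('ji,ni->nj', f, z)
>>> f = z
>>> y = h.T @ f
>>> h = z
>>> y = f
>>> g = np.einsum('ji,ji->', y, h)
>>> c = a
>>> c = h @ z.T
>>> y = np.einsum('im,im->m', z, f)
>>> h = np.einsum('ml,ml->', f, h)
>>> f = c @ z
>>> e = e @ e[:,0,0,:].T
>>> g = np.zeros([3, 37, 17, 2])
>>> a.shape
(7, 17)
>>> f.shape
(2, 3)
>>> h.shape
()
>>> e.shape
(2, 7, 7, 2)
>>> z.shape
(2, 3)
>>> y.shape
(3,)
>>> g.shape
(3, 37, 17, 2)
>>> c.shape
(2, 2)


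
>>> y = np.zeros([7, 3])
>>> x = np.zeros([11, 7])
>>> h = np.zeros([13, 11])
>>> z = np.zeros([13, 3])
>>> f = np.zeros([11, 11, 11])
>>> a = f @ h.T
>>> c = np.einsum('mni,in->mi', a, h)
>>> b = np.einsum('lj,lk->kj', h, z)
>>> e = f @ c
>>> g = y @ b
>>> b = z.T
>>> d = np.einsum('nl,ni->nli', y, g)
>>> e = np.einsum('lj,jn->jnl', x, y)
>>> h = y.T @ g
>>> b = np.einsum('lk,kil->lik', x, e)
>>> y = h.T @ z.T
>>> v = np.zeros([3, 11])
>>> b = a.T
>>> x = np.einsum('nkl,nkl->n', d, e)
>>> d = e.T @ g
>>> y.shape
(11, 13)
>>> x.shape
(7,)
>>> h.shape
(3, 11)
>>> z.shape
(13, 3)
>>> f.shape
(11, 11, 11)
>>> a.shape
(11, 11, 13)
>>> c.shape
(11, 13)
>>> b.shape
(13, 11, 11)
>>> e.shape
(7, 3, 11)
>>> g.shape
(7, 11)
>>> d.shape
(11, 3, 11)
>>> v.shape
(3, 11)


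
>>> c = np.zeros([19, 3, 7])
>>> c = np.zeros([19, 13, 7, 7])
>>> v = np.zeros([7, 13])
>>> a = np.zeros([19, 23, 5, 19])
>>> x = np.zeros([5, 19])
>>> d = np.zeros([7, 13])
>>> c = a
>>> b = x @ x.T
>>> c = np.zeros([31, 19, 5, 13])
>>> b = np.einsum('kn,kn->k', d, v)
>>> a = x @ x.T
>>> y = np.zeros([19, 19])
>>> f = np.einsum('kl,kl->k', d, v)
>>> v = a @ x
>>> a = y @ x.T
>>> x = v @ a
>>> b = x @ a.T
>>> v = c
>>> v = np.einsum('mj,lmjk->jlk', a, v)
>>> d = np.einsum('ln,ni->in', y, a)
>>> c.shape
(31, 19, 5, 13)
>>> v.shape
(5, 31, 13)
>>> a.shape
(19, 5)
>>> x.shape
(5, 5)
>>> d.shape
(5, 19)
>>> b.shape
(5, 19)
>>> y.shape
(19, 19)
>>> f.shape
(7,)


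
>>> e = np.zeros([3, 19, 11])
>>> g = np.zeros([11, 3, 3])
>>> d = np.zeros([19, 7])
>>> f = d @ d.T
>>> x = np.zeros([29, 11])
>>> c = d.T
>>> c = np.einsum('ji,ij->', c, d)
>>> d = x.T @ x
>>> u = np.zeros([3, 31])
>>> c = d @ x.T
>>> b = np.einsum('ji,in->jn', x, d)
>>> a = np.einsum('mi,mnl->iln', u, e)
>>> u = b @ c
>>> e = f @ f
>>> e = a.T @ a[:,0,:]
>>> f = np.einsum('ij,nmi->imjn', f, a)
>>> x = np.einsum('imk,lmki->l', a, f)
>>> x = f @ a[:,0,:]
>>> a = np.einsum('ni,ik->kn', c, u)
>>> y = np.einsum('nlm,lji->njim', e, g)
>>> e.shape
(19, 11, 19)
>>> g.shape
(11, 3, 3)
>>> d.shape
(11, 11)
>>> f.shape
(19, 11, 19, 31)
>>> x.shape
(19, 11, 19, 19)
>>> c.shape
(11, 29)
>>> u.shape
(29, 29)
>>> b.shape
(29, 11)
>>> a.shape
(29, 11)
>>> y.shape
(19, 3, 3, 19)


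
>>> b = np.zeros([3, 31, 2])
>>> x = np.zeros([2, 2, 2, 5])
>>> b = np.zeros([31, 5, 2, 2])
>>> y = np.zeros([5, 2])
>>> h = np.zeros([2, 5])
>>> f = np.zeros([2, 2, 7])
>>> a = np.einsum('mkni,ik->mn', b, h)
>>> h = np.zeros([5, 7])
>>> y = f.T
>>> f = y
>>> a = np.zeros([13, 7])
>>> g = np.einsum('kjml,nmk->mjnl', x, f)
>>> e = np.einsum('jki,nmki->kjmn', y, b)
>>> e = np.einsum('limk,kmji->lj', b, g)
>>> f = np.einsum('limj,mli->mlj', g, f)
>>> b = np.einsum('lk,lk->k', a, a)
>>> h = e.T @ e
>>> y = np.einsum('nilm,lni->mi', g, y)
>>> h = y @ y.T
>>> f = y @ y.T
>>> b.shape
(7,)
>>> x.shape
(2, 2, 2, 5)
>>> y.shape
(5, 2)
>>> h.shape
(5, 5)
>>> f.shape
(5, 5)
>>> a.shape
(13, 7)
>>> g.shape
(2, 2, 7, 5)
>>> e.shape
(31, 7)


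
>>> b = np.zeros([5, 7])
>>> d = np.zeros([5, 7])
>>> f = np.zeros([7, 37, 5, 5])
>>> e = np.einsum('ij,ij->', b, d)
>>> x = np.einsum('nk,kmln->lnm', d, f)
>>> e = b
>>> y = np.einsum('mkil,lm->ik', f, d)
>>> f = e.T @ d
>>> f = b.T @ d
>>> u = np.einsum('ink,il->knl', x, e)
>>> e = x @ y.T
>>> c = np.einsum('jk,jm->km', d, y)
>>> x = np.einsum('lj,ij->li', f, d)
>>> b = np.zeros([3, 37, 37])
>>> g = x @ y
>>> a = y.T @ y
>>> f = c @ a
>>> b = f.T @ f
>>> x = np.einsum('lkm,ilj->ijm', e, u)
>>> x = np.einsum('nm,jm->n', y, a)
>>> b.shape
(37, 37)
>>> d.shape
(5, 7)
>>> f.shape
(7, 37)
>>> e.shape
(5, 5, 5)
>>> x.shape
(5,)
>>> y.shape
(5, 37)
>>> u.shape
(37, 5, 7)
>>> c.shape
(7, 37)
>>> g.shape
(7, 37)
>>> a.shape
(37, 37)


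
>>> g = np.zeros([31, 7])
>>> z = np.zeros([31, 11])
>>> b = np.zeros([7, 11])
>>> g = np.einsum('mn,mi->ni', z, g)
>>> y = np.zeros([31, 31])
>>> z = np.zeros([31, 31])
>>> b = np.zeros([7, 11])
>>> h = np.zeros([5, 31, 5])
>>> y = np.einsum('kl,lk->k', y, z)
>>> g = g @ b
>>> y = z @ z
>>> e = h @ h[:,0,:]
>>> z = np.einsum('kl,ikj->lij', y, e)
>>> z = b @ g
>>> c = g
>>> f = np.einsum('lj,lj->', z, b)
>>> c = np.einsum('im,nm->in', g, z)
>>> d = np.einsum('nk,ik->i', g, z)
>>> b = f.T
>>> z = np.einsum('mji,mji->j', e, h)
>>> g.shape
(11, 11)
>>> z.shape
(31,)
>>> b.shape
()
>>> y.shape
(31, 31)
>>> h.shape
(5, 31, 5)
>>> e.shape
(5, 31, 5)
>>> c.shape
(11, 7)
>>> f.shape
()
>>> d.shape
(7,)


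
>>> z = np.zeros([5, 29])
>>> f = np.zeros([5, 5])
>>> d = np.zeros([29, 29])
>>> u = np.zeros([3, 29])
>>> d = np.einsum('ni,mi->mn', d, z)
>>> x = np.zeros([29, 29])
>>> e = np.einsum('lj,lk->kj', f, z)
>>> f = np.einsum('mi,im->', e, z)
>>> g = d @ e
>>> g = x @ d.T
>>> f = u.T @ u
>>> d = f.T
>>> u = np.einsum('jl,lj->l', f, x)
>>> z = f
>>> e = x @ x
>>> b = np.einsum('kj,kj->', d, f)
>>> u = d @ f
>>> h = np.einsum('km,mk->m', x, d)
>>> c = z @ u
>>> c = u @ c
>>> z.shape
(29, 29)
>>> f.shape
(29, 29)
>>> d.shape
(29, 29)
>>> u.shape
(29, 29)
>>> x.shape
(29, 29)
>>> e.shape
(29, 29)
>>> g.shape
(29, 5)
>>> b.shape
()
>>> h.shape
(29,)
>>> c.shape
(29, 29)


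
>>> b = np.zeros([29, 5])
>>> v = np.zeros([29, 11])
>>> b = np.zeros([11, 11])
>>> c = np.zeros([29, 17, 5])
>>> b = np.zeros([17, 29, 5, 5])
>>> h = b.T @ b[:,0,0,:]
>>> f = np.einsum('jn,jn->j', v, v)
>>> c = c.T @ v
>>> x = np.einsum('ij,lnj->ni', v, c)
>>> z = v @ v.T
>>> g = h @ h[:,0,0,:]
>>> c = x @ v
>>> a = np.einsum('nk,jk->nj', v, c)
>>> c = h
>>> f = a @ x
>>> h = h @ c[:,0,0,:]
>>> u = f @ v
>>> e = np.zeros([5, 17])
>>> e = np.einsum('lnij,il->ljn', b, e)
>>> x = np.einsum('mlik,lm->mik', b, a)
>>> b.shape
(17, 29, 5, 5)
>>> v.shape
(29, 11)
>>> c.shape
(5, 5, 29, 5)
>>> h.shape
(5, 5, 29, 5)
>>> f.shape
(29, 29)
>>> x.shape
(17, 5, 5)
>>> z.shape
(29, 29)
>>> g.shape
(5, 5, 29, 5)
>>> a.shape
(29, 17)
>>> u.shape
(29, 11)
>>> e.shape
(17, 5, 29)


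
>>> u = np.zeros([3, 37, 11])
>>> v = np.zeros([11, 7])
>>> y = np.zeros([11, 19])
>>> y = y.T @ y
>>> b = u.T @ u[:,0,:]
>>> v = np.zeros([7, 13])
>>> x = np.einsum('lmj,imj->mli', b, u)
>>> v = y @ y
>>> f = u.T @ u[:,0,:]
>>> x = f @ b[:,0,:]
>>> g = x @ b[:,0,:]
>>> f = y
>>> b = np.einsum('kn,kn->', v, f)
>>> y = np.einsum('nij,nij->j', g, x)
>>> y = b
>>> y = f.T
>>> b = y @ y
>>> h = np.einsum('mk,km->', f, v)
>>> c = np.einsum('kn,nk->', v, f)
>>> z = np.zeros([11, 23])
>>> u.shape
(3, 37, 11)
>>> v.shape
(19, 19)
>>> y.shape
(19, 19)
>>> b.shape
(19, 19)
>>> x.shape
(11, 37, 11)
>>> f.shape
(19, 19)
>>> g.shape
(11, 37, 11)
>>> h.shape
()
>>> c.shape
()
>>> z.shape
(11, 23)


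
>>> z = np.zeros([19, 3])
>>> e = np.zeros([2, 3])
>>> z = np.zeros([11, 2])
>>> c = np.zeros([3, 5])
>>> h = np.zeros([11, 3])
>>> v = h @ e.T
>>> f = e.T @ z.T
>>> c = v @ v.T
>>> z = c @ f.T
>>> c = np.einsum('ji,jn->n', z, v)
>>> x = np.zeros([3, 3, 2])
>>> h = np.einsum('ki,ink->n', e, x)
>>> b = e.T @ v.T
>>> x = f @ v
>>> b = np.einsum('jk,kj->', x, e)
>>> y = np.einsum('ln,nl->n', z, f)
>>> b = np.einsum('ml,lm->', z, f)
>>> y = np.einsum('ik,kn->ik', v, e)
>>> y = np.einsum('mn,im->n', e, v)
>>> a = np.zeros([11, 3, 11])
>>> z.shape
(11, 3)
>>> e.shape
(2, 3)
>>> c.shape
(2,)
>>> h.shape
(3,)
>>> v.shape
(11, 2)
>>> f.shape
(3, 11)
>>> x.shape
(3, 2)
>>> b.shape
()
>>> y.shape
(3,)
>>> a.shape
(11, 3, 11)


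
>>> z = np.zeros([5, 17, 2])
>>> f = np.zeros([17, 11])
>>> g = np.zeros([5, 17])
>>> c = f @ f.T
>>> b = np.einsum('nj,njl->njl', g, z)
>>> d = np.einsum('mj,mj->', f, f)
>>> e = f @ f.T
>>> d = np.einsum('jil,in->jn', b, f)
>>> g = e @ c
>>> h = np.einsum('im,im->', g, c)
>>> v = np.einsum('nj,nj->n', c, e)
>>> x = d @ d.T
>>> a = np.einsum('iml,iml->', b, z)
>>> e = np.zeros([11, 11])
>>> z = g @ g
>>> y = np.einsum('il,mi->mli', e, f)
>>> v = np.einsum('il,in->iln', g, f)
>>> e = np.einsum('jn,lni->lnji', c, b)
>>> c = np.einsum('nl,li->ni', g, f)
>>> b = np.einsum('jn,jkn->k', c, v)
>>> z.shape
(17, 17)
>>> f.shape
(17, 11)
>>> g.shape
(17, 17)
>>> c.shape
(17, 11)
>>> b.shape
(17,)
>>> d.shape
(5, 11)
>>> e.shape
(5, 17, 17, 2)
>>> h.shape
()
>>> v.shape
(17, 17, 11)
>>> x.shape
(5, 5)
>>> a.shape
()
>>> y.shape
(17, 11, 11)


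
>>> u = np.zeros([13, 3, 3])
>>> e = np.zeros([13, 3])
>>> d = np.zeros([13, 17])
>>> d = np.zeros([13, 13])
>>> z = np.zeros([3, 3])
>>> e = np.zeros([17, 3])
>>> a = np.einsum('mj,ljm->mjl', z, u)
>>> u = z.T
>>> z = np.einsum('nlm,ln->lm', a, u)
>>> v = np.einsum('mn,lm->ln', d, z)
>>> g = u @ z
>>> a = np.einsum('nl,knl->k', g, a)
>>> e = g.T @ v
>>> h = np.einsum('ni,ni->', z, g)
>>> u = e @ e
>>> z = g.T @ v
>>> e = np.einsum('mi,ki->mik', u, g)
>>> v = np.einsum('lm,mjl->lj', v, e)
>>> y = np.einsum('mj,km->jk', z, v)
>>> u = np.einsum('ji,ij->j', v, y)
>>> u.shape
(3,)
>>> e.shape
(13, 13, 3)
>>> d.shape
(13, 13)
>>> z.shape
(13, 13)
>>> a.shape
(3,)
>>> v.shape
(3, 13)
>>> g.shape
(3, 13)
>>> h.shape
()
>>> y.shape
(13, 3)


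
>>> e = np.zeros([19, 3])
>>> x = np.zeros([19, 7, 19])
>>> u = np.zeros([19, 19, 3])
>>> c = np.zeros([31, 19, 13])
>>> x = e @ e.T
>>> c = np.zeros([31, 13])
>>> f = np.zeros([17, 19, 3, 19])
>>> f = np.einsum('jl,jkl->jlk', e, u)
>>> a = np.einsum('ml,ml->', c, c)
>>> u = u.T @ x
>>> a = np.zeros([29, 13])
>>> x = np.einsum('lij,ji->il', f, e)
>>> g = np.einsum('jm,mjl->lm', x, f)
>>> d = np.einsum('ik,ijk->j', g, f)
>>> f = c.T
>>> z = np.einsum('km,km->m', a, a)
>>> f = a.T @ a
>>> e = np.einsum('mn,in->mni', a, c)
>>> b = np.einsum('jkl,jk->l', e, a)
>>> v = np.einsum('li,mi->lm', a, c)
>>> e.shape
(29, 13, 31)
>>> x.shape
(3, 19)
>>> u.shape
(3, 19, 19)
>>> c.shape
(31, 13)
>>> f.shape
(13, 13)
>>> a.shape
(29, 13)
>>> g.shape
(19, 19)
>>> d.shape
(3,)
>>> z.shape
(13,)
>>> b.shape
(31,)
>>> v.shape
(29, 31)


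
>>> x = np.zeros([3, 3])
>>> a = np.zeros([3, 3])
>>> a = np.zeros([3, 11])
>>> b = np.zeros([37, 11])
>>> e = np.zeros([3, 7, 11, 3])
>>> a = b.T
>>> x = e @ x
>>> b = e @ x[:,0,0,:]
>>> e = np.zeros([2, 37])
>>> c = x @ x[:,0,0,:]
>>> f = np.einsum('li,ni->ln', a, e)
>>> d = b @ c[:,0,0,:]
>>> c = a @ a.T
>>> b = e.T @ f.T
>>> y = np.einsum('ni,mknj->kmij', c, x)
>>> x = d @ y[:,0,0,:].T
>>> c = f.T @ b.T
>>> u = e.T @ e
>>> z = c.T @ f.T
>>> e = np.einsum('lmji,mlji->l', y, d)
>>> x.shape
(3, 7, 11, 7)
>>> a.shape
(11, 37)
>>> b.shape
(37, 11)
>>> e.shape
(7,)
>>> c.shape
(2, 37)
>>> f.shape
(11, 2)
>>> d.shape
(3, 7, 11, 3)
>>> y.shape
(7, 3, 11, 3)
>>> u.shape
(37, 37)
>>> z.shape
(37, 11)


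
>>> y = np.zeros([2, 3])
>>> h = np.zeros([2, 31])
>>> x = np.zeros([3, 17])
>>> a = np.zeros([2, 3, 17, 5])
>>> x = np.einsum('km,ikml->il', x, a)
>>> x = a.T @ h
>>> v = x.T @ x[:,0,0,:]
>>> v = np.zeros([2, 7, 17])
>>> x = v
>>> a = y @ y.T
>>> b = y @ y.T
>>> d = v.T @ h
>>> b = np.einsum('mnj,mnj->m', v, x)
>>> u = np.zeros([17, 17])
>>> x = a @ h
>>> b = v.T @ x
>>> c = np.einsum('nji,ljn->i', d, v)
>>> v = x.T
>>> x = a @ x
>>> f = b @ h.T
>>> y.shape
(2, 3)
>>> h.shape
(2, 31)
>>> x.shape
(2, 31)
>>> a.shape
(2, 2)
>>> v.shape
(31, 2)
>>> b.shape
(17, 7, 31)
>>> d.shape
(17, 7, 31)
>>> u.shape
(17, 17)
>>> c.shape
(31,)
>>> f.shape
(17, 7, 2)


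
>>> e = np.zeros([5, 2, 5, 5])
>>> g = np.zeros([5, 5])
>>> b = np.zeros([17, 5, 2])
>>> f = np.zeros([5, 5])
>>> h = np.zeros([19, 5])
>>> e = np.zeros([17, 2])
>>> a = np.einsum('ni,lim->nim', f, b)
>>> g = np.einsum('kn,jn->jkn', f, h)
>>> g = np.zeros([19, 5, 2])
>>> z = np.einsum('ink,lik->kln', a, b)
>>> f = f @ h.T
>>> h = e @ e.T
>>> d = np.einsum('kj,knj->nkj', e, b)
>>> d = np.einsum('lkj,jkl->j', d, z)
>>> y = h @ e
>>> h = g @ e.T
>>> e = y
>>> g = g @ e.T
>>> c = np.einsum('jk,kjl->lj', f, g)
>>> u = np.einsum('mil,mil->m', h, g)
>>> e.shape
(17, 2)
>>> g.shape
(19, 5, 17)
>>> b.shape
(17, 5, 2)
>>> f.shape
(5, 19)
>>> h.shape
(19, 5, 17)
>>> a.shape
(5, 5, 2)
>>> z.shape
(2, 17, 5)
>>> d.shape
(2,)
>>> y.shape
(17, 2)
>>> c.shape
(17, 5)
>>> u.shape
(19,)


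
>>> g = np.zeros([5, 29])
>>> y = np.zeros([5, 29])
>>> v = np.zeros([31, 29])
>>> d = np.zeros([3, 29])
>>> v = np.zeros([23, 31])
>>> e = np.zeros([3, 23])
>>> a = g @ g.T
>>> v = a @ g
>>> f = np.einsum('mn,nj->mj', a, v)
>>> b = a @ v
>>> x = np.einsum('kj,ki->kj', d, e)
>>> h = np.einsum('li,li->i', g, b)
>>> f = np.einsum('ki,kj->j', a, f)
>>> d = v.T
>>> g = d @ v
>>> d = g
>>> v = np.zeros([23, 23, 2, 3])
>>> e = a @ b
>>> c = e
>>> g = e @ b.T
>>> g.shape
(5, 5)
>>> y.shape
(5, 29)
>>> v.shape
(23, 23, 2, 3)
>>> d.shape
(29, 29)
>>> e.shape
(5, 29)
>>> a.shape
(5, 5)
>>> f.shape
(29,)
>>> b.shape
(5, 29)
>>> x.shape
(3, 29)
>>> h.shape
(29,)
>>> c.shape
(5, 29)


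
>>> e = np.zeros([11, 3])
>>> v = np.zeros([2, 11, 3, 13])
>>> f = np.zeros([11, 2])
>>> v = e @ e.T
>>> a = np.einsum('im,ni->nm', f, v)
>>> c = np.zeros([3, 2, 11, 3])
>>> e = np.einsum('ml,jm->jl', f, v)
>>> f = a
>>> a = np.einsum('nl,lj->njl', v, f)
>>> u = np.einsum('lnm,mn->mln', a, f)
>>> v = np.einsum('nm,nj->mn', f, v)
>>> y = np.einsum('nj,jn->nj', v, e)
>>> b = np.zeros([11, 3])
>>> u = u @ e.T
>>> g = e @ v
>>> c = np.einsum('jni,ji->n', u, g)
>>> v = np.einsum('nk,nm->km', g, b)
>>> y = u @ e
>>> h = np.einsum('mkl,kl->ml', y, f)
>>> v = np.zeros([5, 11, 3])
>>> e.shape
(11, 2)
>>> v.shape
(5, 11, 3)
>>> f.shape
(11, 2)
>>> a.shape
(11, 2, 11)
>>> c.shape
(11,)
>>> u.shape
(11, 11, 11)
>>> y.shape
(11, 11, 2)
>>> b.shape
(11, 3)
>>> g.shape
(11, 11)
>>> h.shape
(11, 2)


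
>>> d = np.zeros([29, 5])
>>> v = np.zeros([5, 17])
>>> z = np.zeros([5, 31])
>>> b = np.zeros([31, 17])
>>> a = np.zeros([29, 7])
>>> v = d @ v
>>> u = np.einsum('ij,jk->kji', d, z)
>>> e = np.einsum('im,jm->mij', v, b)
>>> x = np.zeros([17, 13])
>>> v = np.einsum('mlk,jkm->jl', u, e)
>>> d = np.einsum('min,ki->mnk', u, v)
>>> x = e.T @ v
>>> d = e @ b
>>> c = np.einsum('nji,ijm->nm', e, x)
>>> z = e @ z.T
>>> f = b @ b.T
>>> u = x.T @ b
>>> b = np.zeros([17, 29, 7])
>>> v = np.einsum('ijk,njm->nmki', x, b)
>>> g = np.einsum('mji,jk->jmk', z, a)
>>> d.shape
(17, 29, 17)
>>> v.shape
(17, 7, 5, 31)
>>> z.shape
(17, 29, 5)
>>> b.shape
(17, 29, 7)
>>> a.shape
(29, 7)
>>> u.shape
(5, 29, 17)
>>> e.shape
(17, 29, 31)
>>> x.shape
(31, 29, 5)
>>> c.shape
(17, 5)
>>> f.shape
(31, 31)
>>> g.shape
(29, 17, 7)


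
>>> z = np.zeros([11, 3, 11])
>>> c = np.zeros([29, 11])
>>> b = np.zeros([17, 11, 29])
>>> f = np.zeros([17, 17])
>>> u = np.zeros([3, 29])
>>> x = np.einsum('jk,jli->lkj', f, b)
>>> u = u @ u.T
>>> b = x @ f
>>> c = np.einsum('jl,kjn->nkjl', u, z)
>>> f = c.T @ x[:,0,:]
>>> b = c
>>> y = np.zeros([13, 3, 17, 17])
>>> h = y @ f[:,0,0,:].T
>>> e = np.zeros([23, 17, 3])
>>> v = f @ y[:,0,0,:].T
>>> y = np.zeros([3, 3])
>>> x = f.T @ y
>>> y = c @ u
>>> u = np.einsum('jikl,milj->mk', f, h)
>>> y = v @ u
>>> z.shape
(11, 3, 11)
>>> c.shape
(11, 11, 3, 3)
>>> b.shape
(11, 11, 3, 3)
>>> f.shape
(3, 3, 11, 17)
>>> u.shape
(13, 11)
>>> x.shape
(17, 11, 3, 3)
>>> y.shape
(3, 3, 11, 11)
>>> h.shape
(13, 3, 17, 3)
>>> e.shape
(23, 17, 3)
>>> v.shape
(3, 3, 11, 13)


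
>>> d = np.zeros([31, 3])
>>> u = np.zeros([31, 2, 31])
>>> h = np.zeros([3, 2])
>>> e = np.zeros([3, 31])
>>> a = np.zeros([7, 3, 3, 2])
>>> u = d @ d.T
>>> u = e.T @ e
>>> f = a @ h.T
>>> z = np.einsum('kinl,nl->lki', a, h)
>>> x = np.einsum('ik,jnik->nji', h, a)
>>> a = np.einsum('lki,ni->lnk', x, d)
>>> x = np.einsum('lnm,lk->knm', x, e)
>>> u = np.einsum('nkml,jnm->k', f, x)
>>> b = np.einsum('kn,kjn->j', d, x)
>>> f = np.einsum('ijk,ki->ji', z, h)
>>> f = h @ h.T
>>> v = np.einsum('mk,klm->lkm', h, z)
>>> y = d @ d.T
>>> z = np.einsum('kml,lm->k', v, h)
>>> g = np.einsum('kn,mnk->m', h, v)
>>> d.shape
(31, 3)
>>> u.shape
(3,)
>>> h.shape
(3, 2)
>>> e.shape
(3, 31)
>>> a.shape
(3, 31, 7)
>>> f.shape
(3, 3)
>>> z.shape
(7,)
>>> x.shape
(31, 7, 3)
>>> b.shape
(7,)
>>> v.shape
(7, 2, 3)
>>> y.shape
(31, 31)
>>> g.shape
(7,)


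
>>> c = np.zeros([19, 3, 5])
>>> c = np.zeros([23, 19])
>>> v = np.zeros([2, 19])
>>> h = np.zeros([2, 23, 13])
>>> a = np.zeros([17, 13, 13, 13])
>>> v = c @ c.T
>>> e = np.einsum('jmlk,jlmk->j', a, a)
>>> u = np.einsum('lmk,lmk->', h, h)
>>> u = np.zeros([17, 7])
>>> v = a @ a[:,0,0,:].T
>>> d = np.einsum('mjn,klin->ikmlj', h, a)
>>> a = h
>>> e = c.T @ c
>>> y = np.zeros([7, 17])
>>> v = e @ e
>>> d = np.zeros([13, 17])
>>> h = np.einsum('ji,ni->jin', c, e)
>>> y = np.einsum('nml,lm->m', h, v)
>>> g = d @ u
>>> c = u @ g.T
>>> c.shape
(17, 13)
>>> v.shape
(19, 19)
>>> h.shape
(23, 19, 19)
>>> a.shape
(2, 23, 13)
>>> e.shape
(19, 19)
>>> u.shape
(17, 7)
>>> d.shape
(13, 17)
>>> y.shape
(19,)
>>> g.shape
(13, 7)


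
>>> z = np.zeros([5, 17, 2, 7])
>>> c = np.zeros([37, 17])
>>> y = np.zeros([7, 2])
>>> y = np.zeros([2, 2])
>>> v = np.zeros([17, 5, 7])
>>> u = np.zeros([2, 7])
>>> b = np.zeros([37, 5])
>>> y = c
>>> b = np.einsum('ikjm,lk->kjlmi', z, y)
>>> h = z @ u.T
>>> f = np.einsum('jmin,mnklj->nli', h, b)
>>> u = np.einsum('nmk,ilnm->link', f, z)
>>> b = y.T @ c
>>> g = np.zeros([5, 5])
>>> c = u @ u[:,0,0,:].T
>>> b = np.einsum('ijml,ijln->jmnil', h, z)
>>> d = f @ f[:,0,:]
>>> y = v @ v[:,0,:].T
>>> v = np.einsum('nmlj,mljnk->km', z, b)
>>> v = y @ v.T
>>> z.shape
(5, 17, 2, 7)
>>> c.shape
(17, 5, 2, 17)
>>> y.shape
(17, 5, 17)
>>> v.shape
(17, 5, 2)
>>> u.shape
(17, 5, 2, 2)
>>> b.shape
(17, 2, 7, 5, 2)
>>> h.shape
(5, 17, 2, 2)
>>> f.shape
(2, 7, 2)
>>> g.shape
(5, 5)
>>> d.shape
(2, 7, 2)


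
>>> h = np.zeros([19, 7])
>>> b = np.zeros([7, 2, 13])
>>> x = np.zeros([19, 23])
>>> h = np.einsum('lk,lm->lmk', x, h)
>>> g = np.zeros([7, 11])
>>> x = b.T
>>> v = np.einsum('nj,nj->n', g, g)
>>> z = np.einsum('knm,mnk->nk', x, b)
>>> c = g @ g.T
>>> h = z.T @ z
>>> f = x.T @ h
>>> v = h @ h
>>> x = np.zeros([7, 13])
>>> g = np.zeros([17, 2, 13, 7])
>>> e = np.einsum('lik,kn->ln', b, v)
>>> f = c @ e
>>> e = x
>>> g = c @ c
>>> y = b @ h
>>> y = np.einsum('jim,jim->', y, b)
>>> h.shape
(13, 13)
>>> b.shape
(7, 2, 13)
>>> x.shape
(7, 13)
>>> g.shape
(7, 7)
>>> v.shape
(13, 13)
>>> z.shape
(2, 13)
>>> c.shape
(7, 7)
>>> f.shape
(7, 13)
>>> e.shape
(7, 13)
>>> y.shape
()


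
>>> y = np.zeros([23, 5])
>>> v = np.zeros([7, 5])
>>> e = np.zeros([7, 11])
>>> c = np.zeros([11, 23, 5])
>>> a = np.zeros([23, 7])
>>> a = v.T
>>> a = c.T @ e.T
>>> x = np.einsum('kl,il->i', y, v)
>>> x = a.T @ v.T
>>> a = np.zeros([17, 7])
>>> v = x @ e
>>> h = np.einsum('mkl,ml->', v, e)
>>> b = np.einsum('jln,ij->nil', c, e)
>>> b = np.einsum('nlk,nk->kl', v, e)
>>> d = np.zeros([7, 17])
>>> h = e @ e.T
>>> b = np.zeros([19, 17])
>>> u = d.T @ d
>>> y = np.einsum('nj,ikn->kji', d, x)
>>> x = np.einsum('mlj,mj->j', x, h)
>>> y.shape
(23, 17, 7)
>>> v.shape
(7, 23, 11)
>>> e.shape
(7, 11)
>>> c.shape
(11, 23, 5)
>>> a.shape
(17, 7)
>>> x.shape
(7,)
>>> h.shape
(7, 7)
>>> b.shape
(19, 17)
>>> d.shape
(7, 17)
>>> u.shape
(17, 17)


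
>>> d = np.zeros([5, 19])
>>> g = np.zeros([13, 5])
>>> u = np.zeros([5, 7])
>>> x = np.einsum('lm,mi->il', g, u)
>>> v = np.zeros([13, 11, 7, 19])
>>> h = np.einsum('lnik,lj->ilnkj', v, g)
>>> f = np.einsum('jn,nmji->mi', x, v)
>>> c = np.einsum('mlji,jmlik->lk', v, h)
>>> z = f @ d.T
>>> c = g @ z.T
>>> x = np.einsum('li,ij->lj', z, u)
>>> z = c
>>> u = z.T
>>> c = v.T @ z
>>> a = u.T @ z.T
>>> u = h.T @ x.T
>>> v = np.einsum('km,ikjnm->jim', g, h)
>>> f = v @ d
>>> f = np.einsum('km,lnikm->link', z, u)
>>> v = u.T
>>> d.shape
(5, 19)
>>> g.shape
(13, 5)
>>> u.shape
(5, 19, 11, 13, 11)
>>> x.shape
(11, 7)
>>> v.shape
(11, 13, 11, 19, 5)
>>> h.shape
(7, 13, 11, 19, 5)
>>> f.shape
(5, 11, 19, 13)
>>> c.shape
(19, 7, 11, 11)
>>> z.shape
(13, 11)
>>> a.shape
(13, 13)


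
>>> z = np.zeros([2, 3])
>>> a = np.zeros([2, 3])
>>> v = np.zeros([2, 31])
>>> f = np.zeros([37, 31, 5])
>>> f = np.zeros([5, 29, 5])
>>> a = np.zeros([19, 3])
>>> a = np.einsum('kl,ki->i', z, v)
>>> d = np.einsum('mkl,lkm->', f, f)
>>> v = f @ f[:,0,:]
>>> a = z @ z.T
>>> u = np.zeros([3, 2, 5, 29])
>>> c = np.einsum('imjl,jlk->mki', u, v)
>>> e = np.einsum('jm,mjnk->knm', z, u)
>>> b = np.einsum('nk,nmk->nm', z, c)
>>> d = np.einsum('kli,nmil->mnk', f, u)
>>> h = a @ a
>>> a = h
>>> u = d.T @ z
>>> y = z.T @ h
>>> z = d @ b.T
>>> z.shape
(2, 3, 2)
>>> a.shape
(2, 2)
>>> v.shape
(5, 29, 5)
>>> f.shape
(5, 29, 5)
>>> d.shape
(2, 3, 5)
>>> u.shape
(5, 3, 3)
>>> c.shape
(2, 5, 3)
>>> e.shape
(29, 5, 3)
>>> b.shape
(2, 5)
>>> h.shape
(2, 2)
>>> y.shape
(3, 2)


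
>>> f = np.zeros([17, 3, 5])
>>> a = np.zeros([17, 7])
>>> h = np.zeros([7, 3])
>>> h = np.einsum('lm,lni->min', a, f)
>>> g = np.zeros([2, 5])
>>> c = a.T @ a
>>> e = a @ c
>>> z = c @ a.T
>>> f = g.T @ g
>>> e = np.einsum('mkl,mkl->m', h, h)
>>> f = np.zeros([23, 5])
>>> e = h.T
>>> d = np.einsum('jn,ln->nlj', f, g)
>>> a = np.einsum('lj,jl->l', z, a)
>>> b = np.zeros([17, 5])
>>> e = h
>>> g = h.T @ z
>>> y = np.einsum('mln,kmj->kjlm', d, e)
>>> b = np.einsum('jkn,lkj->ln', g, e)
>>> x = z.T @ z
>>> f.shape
(23, 5)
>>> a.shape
(7,)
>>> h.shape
(7, 5, 3)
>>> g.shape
(3, 5, 17)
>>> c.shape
(7, 7)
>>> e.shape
(7, 5, 3)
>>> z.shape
(7, 17)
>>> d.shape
(5, 2, 23)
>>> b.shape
(7, 17)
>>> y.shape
(7, 3, 2, 5)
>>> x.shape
(17, 17)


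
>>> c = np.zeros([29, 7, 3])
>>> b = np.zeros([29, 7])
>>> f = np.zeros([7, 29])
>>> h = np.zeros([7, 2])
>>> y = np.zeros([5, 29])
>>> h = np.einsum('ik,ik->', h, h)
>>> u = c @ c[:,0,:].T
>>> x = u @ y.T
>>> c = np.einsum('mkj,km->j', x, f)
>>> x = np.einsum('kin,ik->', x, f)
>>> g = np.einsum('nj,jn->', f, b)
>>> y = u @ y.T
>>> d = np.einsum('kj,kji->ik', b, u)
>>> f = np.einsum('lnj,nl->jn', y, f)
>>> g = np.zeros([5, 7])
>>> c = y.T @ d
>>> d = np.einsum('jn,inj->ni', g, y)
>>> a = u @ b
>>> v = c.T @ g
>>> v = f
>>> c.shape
(5, 7, 29)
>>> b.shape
(29, 7)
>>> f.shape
(5, 7)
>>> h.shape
()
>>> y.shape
(29, 7, 5)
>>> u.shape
(29, 7, 29)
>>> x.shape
()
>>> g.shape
(5, 7)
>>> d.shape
(7, 29)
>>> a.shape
(29, 7, 7)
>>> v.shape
(5, 7)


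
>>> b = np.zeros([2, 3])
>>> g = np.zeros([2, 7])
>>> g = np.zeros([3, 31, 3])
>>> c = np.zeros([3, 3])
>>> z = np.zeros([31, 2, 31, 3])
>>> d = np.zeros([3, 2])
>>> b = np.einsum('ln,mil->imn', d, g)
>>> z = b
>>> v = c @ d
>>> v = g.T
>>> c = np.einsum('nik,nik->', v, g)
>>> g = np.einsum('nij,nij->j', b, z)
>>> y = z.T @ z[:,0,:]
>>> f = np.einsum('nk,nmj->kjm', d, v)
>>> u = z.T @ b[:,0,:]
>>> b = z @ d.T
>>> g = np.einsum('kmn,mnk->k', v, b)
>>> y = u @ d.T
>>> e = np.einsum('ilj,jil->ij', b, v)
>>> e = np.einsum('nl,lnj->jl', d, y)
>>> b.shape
(31, 3, 3)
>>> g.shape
(3,)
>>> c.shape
()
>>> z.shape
(31, 3, 2)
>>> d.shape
(3, 2)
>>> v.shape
(3, 31, 3)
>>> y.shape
(2, 3, 3)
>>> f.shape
(2, 3, 31)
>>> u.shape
(2, 3, 2)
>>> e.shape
(3, 2)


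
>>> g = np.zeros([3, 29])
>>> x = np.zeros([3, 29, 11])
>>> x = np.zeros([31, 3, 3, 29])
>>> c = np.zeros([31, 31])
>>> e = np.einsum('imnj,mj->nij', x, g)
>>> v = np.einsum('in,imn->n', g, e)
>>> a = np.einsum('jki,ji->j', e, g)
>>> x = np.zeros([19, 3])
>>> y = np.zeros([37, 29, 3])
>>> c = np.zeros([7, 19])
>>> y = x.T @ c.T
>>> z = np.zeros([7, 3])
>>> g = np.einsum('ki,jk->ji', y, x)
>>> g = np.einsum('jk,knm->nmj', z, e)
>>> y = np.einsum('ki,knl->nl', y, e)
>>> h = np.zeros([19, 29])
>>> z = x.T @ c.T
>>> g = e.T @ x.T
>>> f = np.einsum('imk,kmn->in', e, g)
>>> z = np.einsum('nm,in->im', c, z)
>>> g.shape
(29, 31, 19)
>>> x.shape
(19, 3)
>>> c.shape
(7, 19)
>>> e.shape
(3, 31, 29)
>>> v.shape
(29,)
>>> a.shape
(3,)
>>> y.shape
(31, 29)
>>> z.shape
(3, 19)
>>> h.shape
(19, 29)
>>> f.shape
(3, 19)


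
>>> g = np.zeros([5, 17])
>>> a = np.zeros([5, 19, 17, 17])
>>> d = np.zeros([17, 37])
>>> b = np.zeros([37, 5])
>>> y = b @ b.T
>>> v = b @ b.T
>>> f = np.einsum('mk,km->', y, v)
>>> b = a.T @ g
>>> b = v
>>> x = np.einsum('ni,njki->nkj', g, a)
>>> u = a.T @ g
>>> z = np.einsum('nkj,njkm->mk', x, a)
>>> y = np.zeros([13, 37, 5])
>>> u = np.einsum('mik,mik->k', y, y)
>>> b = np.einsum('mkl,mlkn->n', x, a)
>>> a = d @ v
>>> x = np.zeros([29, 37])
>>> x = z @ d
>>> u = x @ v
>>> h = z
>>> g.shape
(5, 17)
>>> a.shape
(17, 37)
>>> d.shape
(17, 37)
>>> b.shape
(17,)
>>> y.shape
(13, 37, 5)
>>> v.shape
(37, 37)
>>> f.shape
()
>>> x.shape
(17, 37)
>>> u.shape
(17, 37)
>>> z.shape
(17, 17)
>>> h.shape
(17, 17)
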